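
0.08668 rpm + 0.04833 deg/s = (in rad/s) 0.009921. Check: 1 rpm = 0.10471976 rad/s, so 0.08668 rpm = 0.08668 * 0.10471976 = 0.0090771084 rad/s. 1 deg/s = 0.017453293 rad/s, so 0.04833 deg/s = 0.04833 * 0.017453293 = 0.00084351763 rad/s. Sum: 0.0090771084 + 0.00084351763 = 0.009920626 rad/s. Result: 0.009920626 rad/s ≈ 0.009921 rad/s (4 s.f.).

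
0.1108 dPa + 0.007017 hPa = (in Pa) 0.7128. Check: 1 dPa = 0.1 Pa, so 0.1108 dPa = 0.1108 * 0.1 = 0.01108 Pa. 1 hPa = 100 Pa, so 0.007017 hPa = 0.007017 * 100 = 0.7017 Pa. Sum: 0.01108 + 0.7017 = 0.71278 Pa. Result: 0.71278 Pa ≈ 0.7128 Pa (4 s.f.).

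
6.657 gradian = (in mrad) 1 gradian = 0.015707963 rad, so 6.657 gradian = 6.657 * 0.015707963 = 0.10456791 rad. 1 mrad = 0.001 rad, so 0.10456791 rad = 0.10456791 / 0.001 = 104.56791 mrad ≈ 104.6 mrad (4 s.f.). Final answer: 104.6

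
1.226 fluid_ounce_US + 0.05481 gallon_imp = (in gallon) 0.0754. Check: 1 fluid_ounce_US = 2.957353e-05 m^3, so 1.226 fluid_ounce_US = 1.226 * 2.957353e-05 = 3.6257147e-05 m^3. 1 gallon_imp = 0.00454609 m^3, so 0.05481 gallon_imp = 0.05481 * 0.00454609 = 0.00024917119 m^3. Sum: 3.6257147e-05 + 0.00024917119 = 0.00028542834 m^3. 1 gallon = 0.0037854118 m^3, so 0.00028542834 m^3 = 0.00028542834 / 0.0037854118 = 0.07540219 gallon ≈ 0.0754 gallon (4 s.f.).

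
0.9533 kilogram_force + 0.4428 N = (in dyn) 9.791e+05. Check: 1 kilogram_force = 9.80665 N, so 0.9533 kilogram_force = 0.9533 * 9.80665 = 9.3486794 N. 0.4428 N is already in N. Sum: 9.3486794 + 0.4428 = 9.7914794 N. 1 dyn = 1e-05 N, so 9.7914794 N = 9.7914794 / 1e-05 = 979147.94 dyn ≈ 9.791e+05 dyn (4 s.f.).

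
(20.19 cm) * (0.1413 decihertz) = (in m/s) 1 cm = 0.01 m, so 20.19 cm = 20.19 * 0.01 = 0.2019 m. 1 decihertz = 0.1 Hz, so 0.1413 decihertz = 0.1413 * 0.1 = 0.01413 Hz. Combine: 0.2019 m * 0.01413 Hz = 0.002852847 m/s. Result: 0.002852847 m/s ≈ 0.002853 m/s (4 s.f.). Final answer: 0.002853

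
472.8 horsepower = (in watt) 3.526e+05. Check: 1 horsepower = 745.69987 W, so 472.8 horsepower = 472.8 * 745.69987 = 352566.9 W. 352566.9 W = 352566.9 watt ≈ 3.526e+05 watt (4 s.f.).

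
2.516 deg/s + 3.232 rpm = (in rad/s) 1 deg/s = 0.017453293 rad/s, so 2.516 deg/s = 2.516 * 0.017453293 = 0.043912484 rad/s. 1 rpm = 0.10471976 rad/s, so 3.232 rpm = 3.232 * 0.10471976 = 0.33845425 rad/s. Sum: 0.043912484 + 0.33845425 = 0.38236673 rad/s. Result: 0.38236673 rad/s ≈ 0.3824 rad/s (4 s.f.). Final answer: 0.3824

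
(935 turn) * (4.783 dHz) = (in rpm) 1 turn = 6.2831853 rad, so 935 turn = 935 * 6.2831853 = 5874.7783 rad. 1 dHz = 0.1 Hz, so 4.783 dHz = 4.783 * 0.1 = 0.4783 Hz. Combine: 5874.7783 rad * 0.4783 Hz = 2809.9064 rad/s. 1 rpm = 0.10471976 rad/s, so 2809.9064 rad/s = 2809.9064 / 0.10471976 = 26832.63 rpm ≈ 2.683e+04 rpm (4 s.f.). Final answer: 2.683e+04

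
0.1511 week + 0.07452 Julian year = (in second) 2.443e+06. Check: 1 week = 604800 s, so 0.1511 week = 0.1511 * 604800 = 91385.28 s. 1 Julian year = 31557600 s, so 0.07452 Julian year = 0.07452 * 31557600 = 2351672.4 s. Sum: 91385.28 + 2351672.4 = 2443057.6 s. 2443057.6 s = 2443057.6 second ≈ 2.443e+06 second (4 s.f.).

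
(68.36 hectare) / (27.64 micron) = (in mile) 1 hectare = 10000 m^2, so 68.36 hectare = 68.36 * 10000 = 683600 m^2. 1 micron = 1e-06 m, so 27.64 micron = 27.64 * 1e-06 = 2.764e-05 m. Combine: 683600 m^2 / 2.764e-05 m = 2.4732272e+10 m. 1 mile = 1609.344 m, so 2.4732272e+10 m = 2.4732272e+10 / 1609.344 = 15367921 mile ≈ 1.537e+07 mile (4 s.f.). Final answer: 1.537e+07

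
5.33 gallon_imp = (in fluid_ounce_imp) 852.8. Check: 1 gallon_imp = 0.00454609 m^3, so 5.33 gallon_imp = 5.33 * 0.00454609 = 0.02423066 m^3. 1 fluid_ounce_imp = 2.8413063e-05 m^3, so 0.02423066 m^3 = 0.02423066 / 2.8413063e-05 = 852.8 fluid_ounce_imp.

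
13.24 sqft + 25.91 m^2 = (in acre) 1 sqft = 0.09290304 m^2, so 13.24 sqft = 13.24 * 0.09290304 = 1.2300362 m^2. 25.91 m^2 is already in m^2. Sum: 1.2300362 + 25.91 = 27.140036 m^2. 1 acre = 4046.8564 m^2, so 27.140036 m^2 = 27.140036 / 4046.8564 = 0.006706449 acre ≈ 0.006706 acre (4 s.f.). Final answer: 0.006706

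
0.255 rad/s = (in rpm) 2.435. Check: 1 rpm = 0.10471976 rad/s, so 0.255 rad/s = 0.255 / 0.10471976 = 2.4350706 rpm ≈ 2.435 rpm (4 s.f.).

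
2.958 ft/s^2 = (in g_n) 1 ft/s^2 = 0.3048 m/s^2, so 2.958 ft/s^2 = 2.958 * 0.3048 = 0.9015984 m/s^2. 1 g_n = 9.80665 m/s^2, so 0.9015984 m/s^2 = 0.9015984 / 9.80665 = 0.091937451 g_n ≈ 0.09194 g_n (4 s.f.). Final answer: 0.09194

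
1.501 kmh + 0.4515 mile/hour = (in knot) 1 kmh = 0.27777778 m/s, so 1.501 kmh = 1.501 * 0.27777778 = 0.41694444 m/s. 1 mile/hour = 0.44704 m/s, so 0.4515 mile/hour = 0.4515 * 0.44704 = 0.20183856 m/s. Sum: 0.41694444 + 0.20183856 = 0.618783 m/s. 1 knot = 0.51444444 m/s, so 0.618783 m/s = 0.618783 / 0.51444444 = 1.2028179 knot ≈ 1.203 knot (4 s.f.). Final answer: 1.203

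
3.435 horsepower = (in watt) 2561. Check: 1 horsepower = 745.69987 W, so 3.435 horsepower = 3.435 * 745.69987 = 2561.4791 W. 2561.4791 W = 2561.4791 watt ≈ 2561 watt (4 s.f.).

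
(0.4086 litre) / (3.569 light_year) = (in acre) 1 litre = 0.001 m^3, so 0.4086 litre = 0.4086 * 0.001 = 0.0004086 m^3. 1 light_year = 9.4607305e+15 m, so 3.569 light_year = 3.569 * 9.4607305e+15 = 3.3765347e+16 m. Combine: 0.0004086 m^3 / 3.3765347e+16 m = 1.2101164e-20 m^2. 1 acre = 4046.8564 m^2, so 1.2101164e-20 m^2 = 1.2101164e-20 / 4046.8564 = 2.9902627e-24 acre ≈ 2.99e-24 acre (4 s.f.). Final answer: 2.99e-24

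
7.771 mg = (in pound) 1 mg = 1e-06 kg, so 7.771 mg = 7.771 * 1e-06 = 7.771e-06 kg. 1 pound = 0.45359237 kg, so 7.771e-06 kg = 7.771e-06 / 0.45359237 = 1.7132122e-05 pound ≈ 1.713e-05 pound (4 s.f.). Final answer: 1.713e-05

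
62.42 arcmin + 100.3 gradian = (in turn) 1 arcmin = 0.00029088821 rad, so 62.42 arcmin = 62.42 * 0.00029088821 = 0.018157242 rad. 1 gradian = 0.015707963 rad, so 100.3 gradian = 100.3 * 0.015707963 = 1.5755087 rad. Sum: 0.018157242 + 1.5755087 = 1.593666 rad. 1 turn = 6.2831853 rad, so 1.593666 rad = 1.593666 / 6.2831853 = 0.25363981 turn ≈ 0.2536 turn (4 s.f.). Final answer: 0.2536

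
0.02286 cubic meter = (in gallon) 6.039. Check: 0.02286 cubic meter = 0.02286 m^3. 1 gallon = 0.0037854118 m^3, so 0.02286 m^3 = 0.02286 / 0.0037854118 = 6.0389731 gallon ≈ 6.039 gallon (4 s.f.).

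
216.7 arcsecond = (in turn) 1 arcsecond = 4.8481368e-06 rad, so 216.7 arcsecond = 216.7 * 4.8481368e-06 = 0.0010505912 rad. 1 turn = 6.2831853 rad, so 0.0010505912 rad = 0.0010505912 / 6.2831853 = 0.00016720679 turn ≈ 0.0001672 turn (4 s.f.). Final answer: 0.0001672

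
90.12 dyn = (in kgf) 9.19e-05. Check: 1 dyn = 1e-05 N, so 90.12 dyn = 90.12 * 1e-05 = 0.0009012 N. 1 kgf = 9.80665 N, so 0.0009012 N = 0.0009012 / 9.80665 = 9.1896825e-05 kgf ≈ 9.19e-05 kgf (4 s.f.).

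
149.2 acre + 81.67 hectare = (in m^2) 1.42e+06. Check: 1 acre = 4046.8564 m^2, so 149.2 acre = 149.2 * 4046.8564 = 603790.98 m^2. 1 hectare = 10000 m^2, so 81.67 hectare = 81.67 * 10000 = 816700 m^2. Sum: 603790.98 + 816700 = 1420491 m^2. Result: 1420491 m^2 ≈ 1.42e+06 m^2 (4 s.f.).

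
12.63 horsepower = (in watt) 9418. Check: 1 horsepower = 745.69987 W, so 12.63 horsepower = 12.63 * 745.69987 = 9418.1894 W. 9418.1894 W = 9418.1894 watt ≈ 9418 watt (4 s.f.).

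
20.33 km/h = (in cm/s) 1 km/h = 0.27777778 m/s, so 20.33 km/h = 20.33 * 0.27777778 = 5.6472222 m/s. 1 cm/s = 0.01 m/s, so 5.6472222 m/s = 5.6472222 / 0.01 = 564.72222 cm/s ≈ 564.7 cm/s (4 s.f.). Final answer: 564.7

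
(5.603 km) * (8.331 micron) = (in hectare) 4.668e-06. Check: 1 km = 1000 m, so 5.603 km = 5.603 * 1000 = 5603 m. 1 micron = 1e-06 m, so 8.331 micron = 8.331 * 1e-06 = 8.331e-06 m. Combine: 5603 m * 8.331e-06 m = 0.046678593 m^2. 1 hectare = 10000 m^2, so 0.046678593 m^2 = 0.046678593 / 10000 = 4.6678593e-06 hectare ≈ 4.668e-06 hectare (4 s.f.).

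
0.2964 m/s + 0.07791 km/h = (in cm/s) 0.2964 m/s is already in m/s. 1 km/h = 0.27777778 m/s, so 0.07791 km/h = 0.07791 * 0.27777778 = 0.021641667 m/s. Sum: 0.2964 + 0.021641667 = 0.31804167 m/s. 1 cm/s = 0.01 m/s, so 0.31804167 m/s = 0.31804167 / 0.01 = 31.804167 cm/s ≈ 31.8 cm/s (4 s.f.). Final answer: 31.8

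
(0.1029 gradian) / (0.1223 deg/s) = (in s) 0.7572. Check: 1 gradian = 0.015707963 rad, so 0.1029 gradian = 0.1029 * 0.015707963 = 0.0016163494 rad. 1 deg/s = 0.017453293 rad/s, so 0.1223 deg/s = 0.1223 * 0.017453293 = 0.0021345377 rad/s. Combine: 0.0016163494 rad / 0.0021345377 rad/s = 0.7572363 s. Result: 0.7572363 s ≈ 0.7572 s (4 s.f.).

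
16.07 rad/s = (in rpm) 153.5. Check: 1 rpm = 0.10471976 rad/s, so 16.07 rad/s = 16.07 / 0.10471976 = 153.4572 rpm ≈ 153.5 rpm (4 s.f.).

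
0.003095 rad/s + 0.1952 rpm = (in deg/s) 1.349. Check: 0.003095 rad/s is already in rad/s. 1 rpm = 0.10471976 rad/s, so 0.1952 rpm = 0.1952 * 0.10471976 = 0.020441296 rad/s. Sum: 0.003095 + 0.020441296 = 0.023536296 rad/s. 1 deg/s = 0.017453293 rad/s, so 0.023536296 rad/s = 0.023536296 / 0.017453293 = 1.3485304 deg/s ≈ 1.349 deg/s (4 s.f.).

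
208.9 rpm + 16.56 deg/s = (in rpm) 1 rpm = 0.10471976 rad/s, so 208.9 rpm = 208.9 * 0.10471976 = 21.875957 rad/s. 1 deg/s = 0.017453293 rad/s, so 16.56 deg/s = 16.56 * 0.017453293 = 0.28902652 rad/s. Sum: 21.875957 + 0.28902652 = 22.164983 rad/s. 1 rpm = 0.10471976 rad/s, so 22.164983 rad/s = 22.164983 / 0.10471976 = 211.66 rpm ≈ 211.7 rpm (4 s.f.). Final answer: 211.7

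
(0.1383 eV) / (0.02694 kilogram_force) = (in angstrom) 1 eV = 1.6021766e-19 J, so 0.1383 eV = 0.1383 * 1.6021766e-19 = 2.2158103e-20 J. 1 kilogram_force = 9.80665 N, so 0.02694 kilogram_force = 0.02694 * 9.80665 = 0.26419115 N. Combine: 2.2158103e-20 J / 0.26419115 N = 8.387148e-20 m. 1 angstrom = 1e-10 m, so 8.387148e-20 m = 8.387148e-20 / 1e-10 = 8.387148e-10 angstrom ≈ 8.387e-10 angstrom (4 s.f.). Final answer: 8.387e-10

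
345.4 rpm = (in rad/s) 36.17. Check: 1 rpm = 0.10471976 rad/s, so 345.4 rpm = 345.4 * 0.10471976 = 36.170203 rad/s. Result: 36.170203 rad/s ≈ 36.17 rad/s (4 s.f.).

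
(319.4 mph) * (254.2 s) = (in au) 2.426e-07. Check: 1 mph = 0.44704 m/s, so 319.4 mph = 319.4 * 0.44704 = 142.78458 m/s. 254.2 s is already in s. Combine: 142.78458 m/s * 254.2 s = 36295.839 m. 1 au = 1.4959787e+11 m, so 36295.839 m = 36295.839 / 1.4959787e+11 = 2.426227e-07 au ≈ 2.426e-07 au (4 s.f.).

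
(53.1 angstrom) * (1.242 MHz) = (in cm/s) 1 angstrom = 1e-10 m, so 53.1 angstrom = 53.1 * 1e-10 = 5.31e-09 m. 1 MHz = 1000000 Hz, so 1.242 MHz = 1.242 * 1000000 = 1242000 Hz. Combine: 5.31e-09 m * 1242000 Hz = 0.00659502 m/s. 1 cm/s = 0.01 m/s, so 0.00659502 m/s = 0.00659502 / 0.01 = 0.659502 cm/s ≈ 0.6595 cm/s (4 s.f.). Final answer: 0.6595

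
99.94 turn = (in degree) 3.598e+04. Check: 1 turn = 6.2831853 rad, so 99.94 turn = 99.94 * 6.2831853 = 627.94154 rad. 1 degree = 0.017453293 rad, so 627.94154 rad = 627.94154 / 0.017453293 = 35978.4 degree ≈ 3.598e+04 degree (4 s.f.).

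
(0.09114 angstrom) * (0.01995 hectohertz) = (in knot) 3.534e-11. Check: 1 angstrom = 1e-10 m, so 0.09114 angstrom = 0.09114 * 1e-10 = 9.114e-12 m. 1 hectohertz = 100 Hz, so 0.01995 hectohertz = 0.01995 * 100 = 1.995 Hz. Combine: 9.114e-12 m * 1.995 Hz = 1.818243e-11 m/s. 1 knot = 0.51444444 m/s, so 1.818243e-11 m/s = 1.818243e-11 / 0.51444444 = 3.5343816e-11 knot ≈ 3.534e-11 knot (4 s.f.).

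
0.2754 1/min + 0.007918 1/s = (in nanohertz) 1 1/min = 0.016666667 Hz, so 0.2754 1/min = 0.2754 * 0.016666667 = 0.00459 Hz. 0.007918 1/s = 0.007918 Hz. Sum: 0.00459 + 0.007918 = 0.012508 Hz. 1 nanohertz = 1e-09 Hz, so 0.012508 Hz = 0.012508 / 1e-09 = 12508000 nanohertz ≈ 1.251e+07 nanohertz (4 s.f.). Final answer: 1.251e+07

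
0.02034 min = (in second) 1 min = 60 s, so 0.02034 min = 0.02034 * 60 = 1.2204 s. 1.2204 s = 1.2204 second ≈ 1.22 second (4 s.f.). Final answer: 1.22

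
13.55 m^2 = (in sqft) 145.9. Check: 1 sqft = 0.09290304 m^2, so 13.55 m^2 = 13.55 / 0.09290304 = 145.85099 sqft ≈ 145.9 sqft (4 s.f.).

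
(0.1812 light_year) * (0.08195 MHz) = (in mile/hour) 1 light_year = 9.4607305e+15 m, so 0.1812 light_year = 0.1812 * 9.4607305e+15 = 1.7142844e+15 m. 1 MHz = 1000000 Hz, so 0.08195 MHz = 0.08195 * 1000000 = 81950 Hz. Combine: 1.7142844e+15 m * 81950 Hz = 1.404856e+20 m/s. 1 mile/hour = 0.44704 m/s, so 1.404856e+20 m/s = 1.404856e+20 / 0.44704 = 3.1425734e+20 mile/hour ≈ 3.143e+20 mile/hour (4 s.f.). Final answer: 3.143e+20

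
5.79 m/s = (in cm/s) 579. Check: 1 cm/s = 0.01 m/s, so 5.79 m/s = 5.79 / 0.01 = 579 cm/s.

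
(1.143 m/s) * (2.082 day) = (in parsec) 1.143 m/s is already in m/s. 1 day = 86400 s, so 2.082 day = 2.082 * 86400 = 179884.8 s. Combine: 1.143 m/s * 179884.8 s = 205608.33 m. 1 parsec = 3.0856776e+16 m, so 205608.33 m = 205608.33 / 3.0856776e+16 = 6.6633121e-12 parsec ≈ 6.663e-12 parsec (4 s.f.). Final answer: 6.663e-12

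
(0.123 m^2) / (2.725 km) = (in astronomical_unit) 3.017e-16. Check: 0.123 m^2 is already in m^2. 1 km = 1000 m, so 2.725 km = 2.725 * 1000 = 2725 m. Combine: 0.123 m^2 / 2725 m = 4.5137615e-05 m. 1 astronomical_unit = 1.4959787e+11 m, so 4.5137615e-05 m = 4.5137615e-05 / 1.4959787e+11 = 3.0172632e-16 astronomical_unit ≈ 3.017e-16 astronomical_unit (4 s.f.).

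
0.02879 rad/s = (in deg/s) 1.65. Check: 1 deg/s = 0.017453293 rad/s, so 0.02879 rad/s = 0.02879 / 0.017453293 = 1.6495455 deg/s ≈ 1.65 deg/s (4 s.f.).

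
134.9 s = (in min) 1 min = 60 s, so 134.9 s = 134.9 / 60 = 2.2483333 min ≈ 2.248 min (4 s.f.). Final answer: 2.248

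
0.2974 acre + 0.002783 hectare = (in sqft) 1 acre = 4046.8564 m^2, so 0.2974 acre = 0.2974 * 4046.8564 = 1203.5351 m^2. 1 hectare = 10000 m^2, so 0.002783 hectare = 0.002783 * 10000 = 27.83 m^2. Sum: 1203.5351 + 27.83 = 1231.3651 m^2. 1 sqft = 0.09290304 m^2, so 1231.3651 m^2 = 1231.3651 / 0.09290304 = 13254.304 sqft ≈ 1.325e+04 sqft (4 s.f.). Final answer: 1.325e+04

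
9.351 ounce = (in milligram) 1 ounce = 0.028349523 kg, so 9.351 ounce = 9.351 * 0.028349523 = 0.26509639 kg. 1 milligram = 1e-06 kg, so 0.26509639 kg = 0.26509639 / 1e-06 = 265096.39 milligram ≈ 2.651e+05 milligram (4 s.f.). Final answer: 2.651e+05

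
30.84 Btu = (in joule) 1 Btu = 1055.0559 J, so 30.84 Btu = 30.84 * 1055.0559 = 32537.922 J. 32537.922 J = 32537.922 joule ≈ 3.254e+04 joule (4 s.f.). Final answer: 3.254e+04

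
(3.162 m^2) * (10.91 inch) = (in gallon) 3.162 m^2 is already in m^2. 1 inch = 0.0254 m, so 10.91 inch = 10.91 * 0.0254 = 0.277114 m. Combine: 3.162 m^2 * 0.277114 m = 0.87623447 m^3. 1 gallon = 0.0037854118 m^3, so 0.87623447 m^3 = 0.87623447 / 0.0037854118 = 231.47666 gallon ≈ 231.5 gallon (4 s.f.). Final answer: 231.5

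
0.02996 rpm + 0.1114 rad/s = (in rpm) 1.094. Check: 1 rpm = 0.10471976 rad/s, so 0.02996 rpm = 0.02996 * 0.10471976 = 0.0031374039 rad/s. 0.1114 rad/s is already in rad/s. Sum: 0.0031374039 + 0.1114 = 0.1145374 rad/s. 1 rpm = 0.10471976 rad/s, so 0.1145374 rad/s = 0.1145374 / 0.10471976 = 1.0937516 rpm ≈ 1.094 rpm (4 s.f.).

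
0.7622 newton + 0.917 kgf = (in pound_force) 0.7622 newton = 0.7622 N. 1 kgf = 9.80665 N, so 0.917 kgf = 0.917 * 9.80665 = 8.992698 N. Sum: 0.7622 + 8.992698 = 9.754898 N. 1 pound_force = 4.4482216 N, so 9.754898 N = 9.754898 / 4.4482216 = 2.1929883 pound_force ≈ 2.193 pound_force (4 s.f.). Final answer: 2.193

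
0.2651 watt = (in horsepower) 0.2651 watt = 0.2651 W. 1 horsepower = 745.69987 W, so 0.2651 W = 0.2651 / 745.69987 = 0.00035550496 horsepower ≈ 0.0003555 horsepower (4 s.f.). Final answer: 0.0003555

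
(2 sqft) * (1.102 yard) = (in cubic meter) 1 sqft = 0.09290304 m^2, so 2 sqft = 2 * 0.09290304 = 0.18580608 m^2. 1 yard = 0.9144 m, so 1.102 yard = 1.102 * 0.9144 = 1.0076688 m. Combine: 0.18580608 m^2 * 1.0076688 m = 0.18723099 m^3. 0.18723099 m^3 = 0.18723099 cubic meter ≈ 0.1872 cubic meter (4 s.f.). Final answer: 0.1872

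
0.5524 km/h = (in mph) 1 km/h = 0.27777778 m/s, so 0.5524 km/h = 0.5524 * 0.27777778 = 0.15344444 m/s. 1 mph = 0.44704 m/s, so 0.15344444 m/s = 0.15344444 / 0.44704 = 0.34324545 mph ≈ 0.3432 mph (4 s.f.). Final answer: 0.3432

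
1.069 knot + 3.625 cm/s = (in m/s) 0.5862. Check: 1 knot = 0.51444444 m/s, so 1.069 knot = 1.069 * 0.51444444 = 0.54994111 m/s. 1 cm/s = 0.01 m/s, so 3.625 cm/s = 3.625 * 0.01 = 0.03625 m/s. Sum: 0.54994111 + 0.03625 = 0.58619111 m/s. Result: 0.58619111 m/s ≈ 0.5862 m/s (4 s.f.).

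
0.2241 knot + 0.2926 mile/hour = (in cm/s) 1 knot = 0.51444444 m/s, so 0.2241 knot = 0.2241 * 0.51444444 = 0.115287 m/s. 1 mile/hour = 0.44704 m/s, so 0.2926 mile/hour = 0.2926 * 0.44704 = 0.1308039 m/s. Sum: 0.115287 + 0.1308039 = 0.2460909 m/s. 1 cm/s = 0.01 m/s, so 0.2460909 m/s = 0.2460909 / 0.01 = 24.60909 cm/s ≈ 24.61 cm/s (4 s.f.). Final answer: 24.61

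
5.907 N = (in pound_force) 1 pound_force = 4.4482216 N, so 5.907 N = 5.907 / 4.4482216 = 1.3279464 pound_force ≈ 1.328 pound_force (4 s.f.). Final answer: 1.328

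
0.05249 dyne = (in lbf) 1.18e-07. Check: 1 dyne = 1e-05 N, so 0.05249 dyne = 0.05249 * 1e-05 = 5.249e-07 N. 1 lbf = 4.4482216 N, so 5.249e-07 N = 5.249e-07 / 4.4482216 = 1.1800221e-07 lbf ≈ 1.18e-07 lbf (4 s.f.).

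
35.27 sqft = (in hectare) 0.0003277. Check: 1 sqft = 0.09290304 m^2, so 35.27 sqft = 35.27 * 0.09290304 = 3.2766902 m^2. 1 hectare = 10000 m^2, so 3.2766902 m^2 = 3.2766902 / 10000 = 0.00032766902 hectare ≈ 0.0003277 hectare (4 s.f.).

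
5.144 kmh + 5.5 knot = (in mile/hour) 1 kmh = 0.27777778 m/s, so 5.144 kmh = 5.144 * 0.27777778 = 1.4288889 m/s. 1 knot = 0.51444444 m/s, so 5.5 knot = 5.5 * 0.51444444 = 2.8294444 m/s. Sum: 1.4288889 + 2.8294444 = 4.2583333 m/s. 1 mile/hour = 0.44704 m/s, so 4.2583333 m/s = 4.2583333 / 0.44704 = 9.5256204 mile/hour ≈ 9.526 mile/hour (4 s.f.). Final answer: 9.526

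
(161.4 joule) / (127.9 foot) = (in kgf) 0.4222. Check: 161.4 joule = 161.4 J. 1 foot = 0.3048 m, so 127.9 foot = 127.9 * 0.3048 = 38.98392 m. Combine: 161.4 J / 38.98392 m = 4.1401686 N. 1 kgf = 9.80665 N, so 4.1401686 N = 4.1401686 / 9.80665 = 0.4221797 kgf ≈ 0.4222 kgf (4 s.f.).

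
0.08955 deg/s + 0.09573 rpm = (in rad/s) 0.01159. Check: 1 deg/s = 0.017453293 rad/s, so 0.08955 deg/s = 0.08955 * 0.017453293 = 0.0015629423 rad/s. 1 rpm = 0.10471976 rad/s, so 0.09573 rpm = 0.09573 * 0.10471976 = 0.010024822 rad/s. Sum: 0.0015629423 + 0.010024822 = 0.011587765 rad/s. Result: 0.011587765 rad/s ≈ 0.01159 rad/s (4 s.f.).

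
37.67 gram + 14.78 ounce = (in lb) 1.007. Check: 1 gram = 0.001 kg, so 37.67 gram = 37.67 * 0.001 = 0.03767 kg. 1 ounce = 0.028349523 kg, so 14.78 ounce = 14.78 * 0.028349523 = 0.41900595 kg. Sum: 0.03767 + 0.41900595 = 0.45667595 kg. 1 lb = 0.45359237 kg, so 0.45667595 kg = 0.45667595 / 0.45359237 = 1.0067981 lb ≈ 1.007 lb (4 s.f.).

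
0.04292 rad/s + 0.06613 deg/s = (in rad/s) 0.04407. Check: 0.04292 rad/s is already in rad/s. 1 deg/s = 0.017453293 rad/s, so 0.06613 deg/s = 0.06613 * 0.017453293 = 0.0011541862 rad/s. Sum: 0.04292 + 0.0011541862 = 0.044074186 rad/s. Result: 0.044074186 rad/s ≈ 0.04407 rad/s (4 s.f.).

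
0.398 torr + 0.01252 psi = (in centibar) 1 torr = 133.32237 Pa, so 0.398 torr = 0.398 * 133.32237 = 53.062303 Pa. 1 psi = 6894.7573 Pa, so 0.01252 psi = 0.01252 * 6894.7573 = 86.322361 Pa. Sum: 53.062303 + 86.322361 = 139.38466 Pa. 1 centibar = 1000 Pa, so 139.38466 Pa = 139.38466 / 1000 = 0.13938466 centibar ≈ 0.1394 centibar (4 s.f.). Final answer: 0.1394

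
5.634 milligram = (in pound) 1.242e-05. Check: 1 milligram = 1e-06 kg, so 5.634 milligram = 5.634 * 1e-06 = 5.634e-06 kg. 1 pound = 0.45359237 kg, so 5.634e-06 kg = 5.634e-06 / 0.45359237 = 1.2420844e-05 pound ≈ 1.242e-05 pound (4 s.f.).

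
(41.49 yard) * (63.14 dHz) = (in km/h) 1 yard = 0.9144 m, so 41.49 yard = 41.49 * 0.9144 = 37.938456 m. 1 dHz = 0.1 Hz, so 63.14 dHz = 63.14 * 0.1 = 6.314 Hz. Combine: 37.938456 m * 6.314 Hz = 239.54341 m/s. 1 km/h = 0.27777778 m/s, so 239.54341 m/s = 239.54341 / 0.27777778 = 862.35628 km/h ≈ 862.4 km/h (4 s.f.). Final answer: 862.4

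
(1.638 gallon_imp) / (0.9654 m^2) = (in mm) 1 gallon_imp = 0.00454609 m^3, so 1.638 gallon_imp = 1.638 * 0.00454609 = 0.0074464954 m^3. 0.9654 m^2 is already in m^2. Combine: 0.0074464954 m^3 / 0.9654 m^2 = 0.0077133783 m. 1 mm = 0.001 m, so 0.0077133783 m = 0.0077133783 / 0.001 = 7.7133783 mm ≈ 7.713 mm (4 s.f.). Final answer: 7.713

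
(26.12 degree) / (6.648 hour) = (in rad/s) 1.905e-05. Check: 1 degree = 0.017453293 rad, so 26.12 degree = 26.12 * 0.017453293 = 0.45588 rad. 1 hour = 3600 s, so 6.648 hour = 6.648 * 3600 = 23932.8 s. Combine: 0.45588 rad / 23932.8 s = 1.9048335e-05 rad/s. Result: 1.9048335e-05 rad/s ≈ 1.905e-05 rad/s (4 s.f.).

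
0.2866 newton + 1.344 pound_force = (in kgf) 0.2866 newton = 0.2866 N. 1 pound_force = 4.4482216 N, so 1.344 pound_force = 1.344 * 4.4482216 = 5.9784099 N. Sum: 0.2866 + 5.9784099 = 6.2650099 N. 1 kgf = 9.80665 N, so 6.2650099 N = 6.2650099 / 9.80665 = 0.63885321 kgf ≈ 0.6389 kgf (4 s.f.). Final answer: 0.6389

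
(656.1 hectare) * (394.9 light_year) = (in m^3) 2.451e+25. Check: 1 hectare = 10000 m^2, so 656.1 hectare = 656.1 * 10000 = 6561000 m^2. 1 light_year = 9.4607305e+15 m, so 394.9 light_year = 394.9 * 9.4607305e+15 = 3.7360425e+18 m. Combine: 6561000 m^2 * 3.7360425e+18 m = 2.4512175e+25 m^3. Result: 2.4512175e+25 m^3 ≈ 2.451e+25 m^3 (4 s.f.).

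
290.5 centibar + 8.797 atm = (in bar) 1 centibar = 1000 Pa, so 290.5 centibar = 290.5 * 1000 = 290500 Pa. 1 atm = 101325 Pa, so 8.797 atm = 8.797 * 101325 = 891356.03 Pa. Sum: 290500 + 891356.03 = 1181856 Pa. 1 bar = 100000 Pa, so 1181856 Pa = 1181856 / 100000 = 11.81856 bar ≈ 11.82 bar (4 s.f.). Final answer: 11.82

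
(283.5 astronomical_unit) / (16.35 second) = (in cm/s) 2.594e+14. Check: 1 astronomical_unit = 1.4959787e+11 m, so 283.5 astronomical_unit = 283.5 * 1.4959787e+11 = 4.2410996e+13 m. 16.35 second = 16.35 s. Combine: 4.2410996e+13 m / 16.35 s = 2.5939447e+12 m/s. 1 cm/s = 0.01 m/s, so 2.5939447e+12 m/s = 2.5939447e+12 / 0.01 = 2.5939447e+14 cm/s ≈ 2.594e+14 cm/s (4 s.f.).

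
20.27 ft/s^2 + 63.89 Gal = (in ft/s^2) 22.37. Check: 1 ft/s^2 = 0.3048 m/s^2, so 20.27 ft/s^2 = 20.27 * 0.3048 = 6.178296 m/s^2. 1 Gal = 0.01 m/s^2, so 63.89 Gal = 63.89 * 0.01 = 0.6389 m/s^2. Sum: 6.178296 + 0.6389 = 6.817196 m/s^2. 1 ft/s^2 = 0.3048 m/s^2, so 6.817196 m/s^2 = 6.817196 / 0.3048 = 22.366129 ft/s^2 ≈ 22.37 ft/s^2 (4 s.f.).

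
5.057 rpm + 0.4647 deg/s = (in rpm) 5.134. Check: 1 rpm = 0.10471976 rad/s, so 5.057 rpm = 5.057 * 0.10471976 = 0.5295678 rad/s. 1 deg/s = 0.017453293 rad/s, so 0.4647 deg/s = 0.4647 * 0.017453293 = 0.008110545 rad/s. Sum: 0.5295678 + 0.008110545 = 0.53767835 rad/s. 1 rpm = 0.10471976 rad/s, so 0.53767835 rad/s = 0.53767835 / 0.10471976 = 5.13445 rpm ≈ 5.134 rpm (4 s.f.).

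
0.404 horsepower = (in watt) 1 horsepower = 745.69987 W, so 0.404 horsepower = 0.404 * 745.69987 = 301.26275 W. 301.26275 W = 301.26275 watt ≈ 301.3 watt (4 s.f.). Final answer: 301.3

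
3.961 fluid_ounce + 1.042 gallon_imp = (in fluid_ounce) 164.1. Check: 1 fluid_ounce = 2.957353e-05 m^3, so 3.961 fluid_ounce = 3.961 * 2.957353e-05 = 0.00011714075 m^3. 1 gallon_imp = 0.00454609 m^3, so 1.042 gallon_imp = 1.042 * 0.00454609 = 0.0047370258 m^3. Sum: 0.00011714075 + 0.0047370258 = 0.0048541665 m^3. 1 fluid_ounce = 2.957353e-05 m^3, so 0.0048541665 m^3 = 0.0048541665 / 2.957353e-05 = 164.1389 fluid_ounce ≈ 164.1 fluid_ounce (4 s.f.).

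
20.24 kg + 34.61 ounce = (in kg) 20.24 kg is already in kg. 1 ounce = 0.028349523 kg, so 34.61 ounce = 34.61 * 0.028349523 = 0.981177 kg. Sum: 20.24 + 0.981177 = 21.221177 kg. Result: 21.221177 kg ≈ 21.22 kg (4 s.f.). Final answer: 21.22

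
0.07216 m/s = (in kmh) 1 kmh = 0.27777778 m/s, so 0.07216 m/s = 0.07216 / 0.27777778 = 0.259776 kmh ≈ 0.2598 kmh (4 s.f.). Final answer: 0.2598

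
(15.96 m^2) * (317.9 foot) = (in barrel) 9727. Check: 15.96 m^2 is already in m^2. 1 foot = 0.3048 m, so 317.9 foot = 317.9 * 0.3048 = 96.89592 m. Combine: 15.96 m^2 * 96.89592 m = 1546.4589 m^3. 1 barrel = 0.15898729 m^3, so 1546.4589 m^3 = 1546.4589 / 0.15898729 = 9726.9337 barrel ≈ 9727 barrel (4 s.f.).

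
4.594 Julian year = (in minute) 1 Julian year = 31557600 s, so 4.594 Julian year = 4.594 * 31557600 = 1.4497561e+08 s. 1 minute = 60 s, so 1.4497561e+08 s = 1.4497561e+08 / 60 = 2416260.2 minute ≈ 2.416e+06 minute (4 s.f.). Final answer: 2.416e+06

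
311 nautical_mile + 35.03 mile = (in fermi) 1 nautical_mile = 1852 m, so 311 nautical_mile = 311 * 1852 = 575972 m. 1 mile = 1609.344 m, so 35.03 mile = 35.03 * 1609.344 = 56375.32 m. Sum: 575972 + 56375.32 = 632347.32 m. 1 fermi = 1e-15 m, so 632347.32 m = 632347.32 / 1e-15 = 6.3234732e+20 fermi ≈ 6.323e+20 fermi (4 s.f.). Final answer: 6.323e+20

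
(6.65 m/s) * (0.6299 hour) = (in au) 1.008e-07. Check: 6.65 m/s is already in m/s. 1 hour = 3600 s, so 0.6299 hour = 0.6299 * 3600 = 2267.64 s. Combine: 6.65 m/s * 2267.64 s = 15079.806 m. 1 au = 1.4959787e+11 m, so 15079.806 m = 15079.806 / 1.4959787e+11 = 1.0080228e-07 au ≈ 1.008e-07 au (4 s.f.).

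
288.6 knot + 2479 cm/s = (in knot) 1 knot = 0.51444444 m/s, so 288.6 knot = 288.6 * 0.51444444 = 148.46867 m/s. 1 cm/s = 0.01 m/s, so 2479 cm/s = 2479 * 0.01 = 24.79 m/s. Sum: 148.46867 + 24.79 = 173.25867 m/s. 1 knot = 0.51444444 m/s, so 173.25867 m/s = 173.25867 / 0.51444444 = 336.7879 knot ≈ 336.8 knot (4 s.f.). Final answer: 336.8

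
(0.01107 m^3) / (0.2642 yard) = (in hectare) 0.01107 m^3 is already in m^3. 1 yard = 0.9144 m, so 0.2642 yard = 0.2642 * 0.9144 = 0.24158448 m. Combine: 0.01107 m^3 / 0.24158448 m = 0.04582248 m^2. 1 hectare = 10000 m^2, so 0.04582248 m^2 = 0.04582248 / 10000 = 4.582248e-06 hectare ≈ 4.582e-06 hectare (4 s.f.). Final answer: 4.582e-06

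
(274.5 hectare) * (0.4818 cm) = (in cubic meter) 1 hectare = 10000 m^2, so 274.5 hectare = 274.5 * 10000 = 2745000 m^2. 1 cm = 0.01 m, so 0.4818 cm = 0.4818 * 0.01 = 0.004818 m. Combine: 2745000 m^2 * 0.004818 m = 13225.41 m^3. 13225.41 m^3 = 13225.41 cubic meter ≈ 1.323e+04 cubic meter (4 s.f.). Final answer: 1.323e+04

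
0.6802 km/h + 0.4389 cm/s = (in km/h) 1 km/h = 0.27777778 m/s, so 0.6802 km/h = 0.6802 * 0.27777778 = 0.18894444 m/s. 1 cm/s = 0.01 m/s, so 0.4389 cm/s = 0.4389 * 0.01 = 0.004389 m/s. Sum: 0.18894444 + 0.004389 = 0.19333344 m/s. 1 km/h = 0.27777778 m/s, so 0.19333344 m/s = 0.19333344 / 0.27777778 = 0.6960004 km/h ≈ 0.696 km/h (4 s.f.). Final answer: 0.696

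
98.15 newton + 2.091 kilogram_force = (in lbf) 26.67. Check: 98.15 newton = 98.15 N. 1 kilogram_force = 9.80665 N, so 2.091 kilogram_force = 2.091 * 9.80665 = 20.505705 N. Sum: 98.15 + 20.505705 = 118.65571 N. 1 lbf = 4.4482216 N, so 118.65571 N = 118.65571 / 4.4482216 = 26.674864 lbf ≈ 26.67 lbf (4 s.f.).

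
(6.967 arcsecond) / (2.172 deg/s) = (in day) 1.031e-08. Check: 1 arcsecond = 4.8481368e-06 rad, so 6.967 arcsecond = 6.967 * 4.8481368e-06 = 3.3776969e-05 rad. 1 deg/s = 0.017453293 rad/s, so 2.172 deg/s = 2.172 * 0.017453293 = 0.037908551 rad/s. Combine: 3.3776969e-05 rad / 0.037908551 rad/s = 0.00089101187 s. 1 day = 86400 s, so 0.00089101187 s = 0.00089101187 / 86400 = 1.0312637e-08 day ≈ 1.031e-08 day (4 s.f.).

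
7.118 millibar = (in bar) 1 millibar = 100 Pa, so 7.118 millibar = 7.118 * 100 = 711.8 Pa. 1 bar = 100000 Pa, so 711.8 Pa = 711.8 / 100000 = 0.007118 bar. Final answer: 0.007118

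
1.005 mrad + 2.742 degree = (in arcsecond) 1.008e+04. Check: 1 mrad = 0.001 rad, so 1.005 mrad = 1.005 * 0.001 = 0.001005 rad. 1 degree = 0.017453293 rad, so 2.742 degree = 2.742 * 0.017453293 = 0.047856928 rad. Sum: 0.001005 + 0.047856928 = 0.048861928 rad. 1 arcsecond = 4.8481368e-06 rad, so 0.048861928 rad = 0.048861928 / 4.8481368e-06 = 10078.496 arcsecond ≈ 1.008e+04 arcsecond (4 s.f.).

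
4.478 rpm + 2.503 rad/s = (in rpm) 1 rpm = 0.10471976 rad/s, so 4.478 rpm = 4.478 * 0.10471976 = 0.46893506 rad/s. 2.503 rad/s is already in rad/s. Sum: 0.46893506 + 2.503 = 2.9719351 rad/s. 1 rpm = 0.10471976 rad/s, so 2.9719351 rad/s = 2.9719351 / 0.10471976 = 28.379889 rpm ≈ 28.38 rpm (4 s.f.). Final answer: 28.38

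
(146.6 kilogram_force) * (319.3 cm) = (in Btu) 1 kilogram_force = 9.80665 N, so 146.6 kilogram_force = 146.6 * 9.80665 = 1437.6549 N. 1 cm = 0.01 m, so 319.3 cm = 319.3 * 0.01 = 3.193 m. Combine: 1437.6549 N * 3.193 m = 4590.4321 J. 1 Btu = 1055.0559 J, so 4590.4321 J = 4590.4321 / 1055.0559 = 4.3508901 Btu ≈ 4.351 Btu (4 s.f.). Final answer: 4.351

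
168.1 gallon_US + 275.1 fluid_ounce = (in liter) 644.5. Check: 1 gallon_US = 0.0037854118 m^3, so 168.1 gallon_US = 168.1 * 0.0037854118 = 0.63632772 m^3. 1 fluid_ounce = 2.957353e-05 m^3, so 275.1 fluid_ounce = 275.1 * 2.957353e-05 = 0.008135678 m^3. Sum: 0.63632772 + 0.008135678 = 0.6444634 m^3. 1 liter = 0.001 m^3, so 0.6444634 m^3 = 0.6444634 / 0.001 = 644.4634 liter ≈ 644.5 liter (4 s.f.).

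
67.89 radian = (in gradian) 67.89 radian = 67.89 rad. 1 gradian = 0.015707963 rad, so 67.89 rad = 67.89 / 0.015707963 = 4322.0116 gradian ≈ 4322 gradian (4 s.f.). Final answer: 4322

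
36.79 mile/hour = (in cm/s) 1645. Check: 1 mile/hour = 0.44704 m/s, so 36.79 mile/hour = 36.79 * 0.44704 = 16.446602 m/s. 1 cm/s = 0.01 m/s, so 16.446602 m/s = 16.446602 / 0.01 = 1644.6602 cm/s ≈ 1645 cm/s (4 s.f.).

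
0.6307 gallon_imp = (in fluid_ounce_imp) 100.9. Check: 1 gallon_imp = 0.00454609 m^3, so 0.6307 gallon_imp = 0.6307 * 0.00454609 = 0.002867219 m^3. 1 fluid_ounce_imp = 2.8413063e-05 m^3, so 0.002867219 m^3 = 0.002867219 / 2.8413063e-05 = 100.912 fluid_ounce_imp ≈ 100.9 fluid_ounce_imp (4 s.f.).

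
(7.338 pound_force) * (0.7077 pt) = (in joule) 0.008149. Check: 1 pound_force = 4.4482216 N, so 7.338 pound_force = 7.338 * 4.4482216 = 32.64105 N. 1 pt = 0.00035277778 m, so 0.7077 pt = 0.7077 * 0.00035277778 = 0.00024966083 m. Combine: 32.64105 N * 0.00024966083 m = 0.0081491918 J. 0.0081491918 J = 0.0081491918 joule ≈ 0.008149 joule (4 s.f.).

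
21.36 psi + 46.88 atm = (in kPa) 1 psi = 6894.7573 Pa, so 21.36 psi = 21.36 * 6894.7573 = 147272.02 Pa. 1 atm = 101325 Pa, so 46.88 atm = 46.88 * 101325 = 4750116 Pa. Sum: 147272.02 + 4750116 = 4897388 Pa. 1 kPa = 1000 Pa, so 4897388 Pa = 4897388 / 1000 = 4897.388 kPa ≈ 4897 kPa (4 s.f.). Final answer: 4897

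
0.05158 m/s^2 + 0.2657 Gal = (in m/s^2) 0.05158 m/s^2 is already in m/s^2. 1 Gal = 0.01 m/s^2, so 0.2657 Gal = 0.2657 * 0.01 = 0.002657 m/s^2. Sum: 0.05158 + 0.002657 = 0.054237 m/s^2. Result: 0.054237 m/s^2 ≈ 0.05424 m/s^2 (4 s.f.). Final answer: 0.05424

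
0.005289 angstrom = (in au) 1 angstrom = 1e-10 m, so 0.005289 angstrom = 0.005289 * 1e-10 = 5.289e-13 m. 1 au = 1.4959787e+11 m, so 5.289e-13 m = 5.289e-13 / 1.4959787e+11 = 3.5354781e-24 au ≈ 3.535e-24 au (4 s.f.). Final answer: 3.535e-24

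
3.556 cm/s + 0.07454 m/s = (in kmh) 1 cm/s = 0.01 m/s, so 3.556 cm/s = 3.556 * 0.01 = 0.03556 m/s. 0.07454 m/s is already in m/s. Sum: 0.03556 + 0.07454 = 0.1101 m/s. 1 kmh = 0.27777778 m/s, so 0.1101 m/s = 0.1101 / 0.27777778 = 0.39636 kmh ≈ 0.3964 kmh (4 s.f.). Final answer: 0.3964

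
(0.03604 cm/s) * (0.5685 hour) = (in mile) 1 cm/s = 0.01 m/s, so 0.03604 cm/s = 0.03604 * 0.01 = 0.0003604 m/s. 1 hour = 3600 s, so 0.5685 hour = 0.5685 * 3600 = 2046.6 s. Combine: 0.0003604 m/s * 2046.6 s = 0.73759464 m. 1 mile = 1609.344 m, so 0.73759464 m = 0.73759464 / 1609.344 = 0.00045832006 mile ≈ 0.0004583 mile (4 s.f.). Final answer: 0.0004583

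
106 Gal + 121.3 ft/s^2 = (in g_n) 1 Gal = 0.01 m/s^2, so 106 Gal = 106 * 0.01 = 1.06 m/s^2. 1 ft/s^2 = 0.3048 m/s^2, so 121.3 ft/s^2 = 121.3 * 0.3048 = 36.97224 m/s^2. Sum: 1.06 + 36.97224 = 38.03224 m/s^2. 1 g_n = 9.80665 m/s^2, so 38.03224 m/s^2 = 38.03224 / 9.80665 = 3.8782092 g_n ≈ 3.878 g_n (4 s.f.). Final answer: 3.878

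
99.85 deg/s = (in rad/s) 1 deg/s = 0.017453293 rad/s, so 99.85 deg/s = 99.85 * 0.017453293 = 1.7427113 rad/s. Result: 1.7427113 rad/s ≈ 1.743 rad/s (4 s.f.). Final answer: 1.743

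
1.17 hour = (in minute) 1 hour = 3600 s, so 1.17 hour = 1.17 * 3600 = 4212 s. 1 minute = 60 s, so 4212 s = 4212 / 60 = 70.2 minute. Final answer: 70.2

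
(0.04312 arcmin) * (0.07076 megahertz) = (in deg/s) 50.85. Check: 1 arcmin = 0.00029088821 rad, so 0.04312 arcmin = 0.04312 * 0.00029088821 = 1.25431e-05 rad. 1 megahertz = 1000000 Hz, so 0.07076 megahertz = 0.07076 * 1000000 = 70760 Hz. Combine: 1.25431e-05 rad * 70760 Hz = 0.88754972 rad/s. 1 deg/s = 0.017453293 rad/s, so 0.88754972 rad/s = 0.88754972 / 0.017453293 = 50.852853 deg/s ≈ 50.85 deg/s (4 s.f.).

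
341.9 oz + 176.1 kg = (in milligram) 1.858e+08. Check: 1 oz = 0.028349523 kg, so 341.9 oz = 341.9 * 0.028349523 = 9.692702 kg. 176.1 kg is already in kg. Sum: 9.692702 + 176.1 = 185.7927 kg. 1 milligram = 1e-06 kg, so 185.7927 kg = 185.7927 / 1e-06 = 1.857927e+08 milligram ≈ 1.858e+08 milligram (4 s.f.).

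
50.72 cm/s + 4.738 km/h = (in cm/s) 1 cm/s = 0.01 m/s, so 50.72 cm/s = 50.72 * 0.01 = 0.5072 m/s. 1 km/h = 0.27777778 m/s, so 4.738 km/h = 4.738 * 0.27777778 = 1.3161111 m/s. Sum: 0.5072 + 1.3161111 = 1.8233111 m/s. 1 cm/s = 0.01 m/s, so 1.8233111 m/s = 1.8233111 / 0.01 = 182.33111 cm/s ≈ 182.3 cm/s (4 s.f.). Final answer: 182.3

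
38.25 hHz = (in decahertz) 1 hHz = 100 Hz, so 38.25 hHz = 38.25 * 100 = 3825 Hz. 1 decahertz = 10 Hz, so 3825 Hz = 3825 / 10 = 382.5 decahertz. Final answer: 382.5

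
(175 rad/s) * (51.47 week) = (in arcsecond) 175 rad/s is already in rad/s. 1 week = 604800 s, so 51.47 week = 51.47 * 604800 = 31129056 s. Combine: 175 rad/s * 31129056 s = 5.4475848e+09 rad. 1 arcsecond = 4.8481368e-06 rad, so 5.4475848e+09 rad = 5.4475848e+09 / 4.8481368e-06 = 1.123645e+15 arcsecond ≈ 1.124e+15 arcsecond (4 s.f.). Final answer: 1.124e+15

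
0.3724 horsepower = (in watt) 1 horsepower = 745.69987 W, so 0.3724 horsepower = 0.3724 * 745.69987 = 277.69863 W. 277.69863 W = 277.69863 watt ≈ 277.7 watt (4 s.f.). Final answer: 277.7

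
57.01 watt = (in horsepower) 57.01 watt = 57.01 W. 1 horsepower = 745.69987 W, so 57.01 W = 57.01 / 745.69987 = 0.076451669 horsepower ≈ 0.07645 horsepower (4 s.f.). Final answer: 0.07645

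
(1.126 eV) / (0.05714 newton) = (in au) 2.11e-29. Check: 1 eV = 1.6021766e-19 J, so 1.126 eV = 1.126 * 1.6021766e-19 = 1.8040509e-19 J. 0.05714 newton = 0.05714 N. Combine: 1.8040509e-19 J / 0.05714 N = 3.1572469e-18 m. 1 au = 1.4959787e+11 m, so 3.1572469e-18 m = 3.1572469e-18 / 1.4959787e+11 = 2.1104892e-29 au ≈ 2.11e-29 au (4 s.f.).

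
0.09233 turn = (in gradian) 1 turn = 6.2831853 rad, so 0.09233 turn = 0.09233 * 6.2831853 = 0.5801265 rad. 1 gradian = 0.015707963 rad, so 0.5801265 rad = 0.5801265 / 0.015707963 = 36.932 gradian ≈ 36.93 gradian (4 s.f.). Final answer: 36.93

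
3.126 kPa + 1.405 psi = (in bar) 1 kPa = 1000 Pa, so 3.126 kPa = 3.126 * 1000 = 3126 Pa. 1 psi = 6894.7573 Pa, so 1.405 psi = 1.405 * 6894.7573 = 9687.134 Pa. Sum: 3126 + 9687.134 = 12813.134 Pa. 1 bar = 100000 Pa, so 12813.134 Pa = 12813.134 / 100000 = 0.12813134 bar ≈ 0.1281 bar (4 s.f.). Final answer: 0.1281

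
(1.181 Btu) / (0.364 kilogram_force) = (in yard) 381.7. Check: 1 Btu = 1055.0559 J, so 1.181 Btu = 1.181 * 1055.0559 = 1246.021 J. 1 kilogram_force = 9.80665 N, so 0.364 kilogram_force = 0.364 * 9.80665 = 3.5696206 N. Combine: 1246.021 J / 3.5696206 N = 349.06258 m. 1 yard = 0.9144 m, so 349.06258 m = 349.06258 / 0.9144 = 381.73948 yard ≈ 381.7 yard (4 s.f.).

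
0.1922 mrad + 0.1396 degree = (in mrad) 2.629. Check: 1 mrad = 0.001 rad, so 0.1922 mrad = 0.1922 * 0.001 = 0.0001922 rad. 1 degree = 0.017453293 rad, so 0.1396 degree = 0.1396 * 0.017453293 = 0.0024364796 rad. Sum: 0.0001922 + 0.0024364796 = 0.0026286796 rad. 1 mrad = 0.001 rad, so 0.0026286796 rad = 0.0026286796 / 0.001 = 2.6286796 mrad ≈ 2.629 mrad (4 s.f.).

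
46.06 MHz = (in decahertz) 4.606e+06. Check: 1 MHz = 1000000 Hz, so 46.06 MHz = 46.06 * 1000000 = 46060000 Hz. 1 decahertz = 10 Hz, so 46060000 Hz = 46060000 / 10 = 4606000 decahertz ≈ 4.606e+06 decahertz (4 s.f.).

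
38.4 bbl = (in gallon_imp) 1 bbl = 0.15898729 m^3, so 38.4 bbl = 38.4 * 0.15898729 = 6.1051121 m^3. 1 gallon_imp = 0.00454609 m^3, so 6.1051121 m^3 = 6.1051121 / 0.00454609 = 1342.9369 gallon_imp ≈ 1343 gallon_imp (4 s.f.). Final answer: 1343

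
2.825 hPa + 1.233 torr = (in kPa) 0.4469. Check: 1 hPa = 100 Pa, so 2.825 hPa = 2.825 * 100 = 282.5 Pa. 1 torr = 133.32237 Pa, so 1.233 torr = 1.233 * 133.32237 = 164.38648 Pa. Sum: 282.5 + 164.38648 = 446.88648 Pa. 1 kPa = 1000 Pa, so 446.88648 Pa = 446.88648 / 1000 = 0.44688648 kPa ≈ 0.4469 kPa (4 s.f.).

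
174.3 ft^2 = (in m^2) 1 ft^2 = 0.09290304 m^2, so 174.3 ft^2 = 174.3 * 0.09290304 = 16.193 m^2. Result: 16.193 m^2 ≈ 16.19 m^2 (4 s.f.). Final answer: 16.19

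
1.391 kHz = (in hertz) 1 kHz = 1000 Hz, so 1.391 kHz = 1.391 * 1000 = 1391 Hz. 1391 Hz = 1391 hertz. Final answer: 1391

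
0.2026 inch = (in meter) 0.005146. Check: 1 inch = 0.0254 m, so 0.2026 inch = 0.2026 * 0.0254 = 0.00514604 m. 0.00514604 m = 0.00514604 meter ≈ 0.005146 meter (4 s.f.).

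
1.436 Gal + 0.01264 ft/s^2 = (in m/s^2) 0.01821. Check: 1 Gal = 0.01 m/s^2, so 1.436 Gal = 1.436 * 0.01 = 0.01436 m/s^2. 1 ft/s^2 = 0.3048 m/s^2, so 0.01264 ft/s^2 = 0.01264 * 0.3048 = 0.003852672 m/s^2. Sum: 0.01436 + 0.003852672 = 0.018212672 m/s^2. Result: 0.018212672 m/s^2 ≈ 0.01821 m/s^2 (4 s.f.).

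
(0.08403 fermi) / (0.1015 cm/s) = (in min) 1 fermi = 1e-15 m, so 0.08403 fermi = 0.08403 * 1e-15 = 8.403e-17 m. 1 cm/s = 0.01 m/s, so 0.1015 cm/s = 0.1015 * 0.01 = 0.001015 m/s. Combine: 8.403e-17 m / 0.001015 m/s = 8.2788177e-14 s. 1 min = 60 s, so 8.2788177e-14 s = 8.2788177e-14 / 60 = 1.379803e-15 min ≈ 1.38e-15 min (4 s.f.). Final answer: 1.38e-15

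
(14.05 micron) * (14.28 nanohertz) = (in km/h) 7.223e-13. Check: 1 micron = 1e-06 m, so 14.05 micron = 14.05 * 1e-06 = 1.405e-05 m. 1 nanohertz = 1e-09 Hz, so 14.28 nanohertz = 14.28 * 1e-09 = 1.428e-08 Hz. Combine: 1.405e-05 m * 1.428e-08 Hz = 2.00634e-13 m/s. 1 km/h = 0.27777778 m/s, so 2.00634e-13 m/s = 2.00634e-13 / 0.27777778 = 7.222824e-13 km/h ≈ 7.223e-13 km/h (4 s.f.).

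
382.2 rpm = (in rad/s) 1 rpm = 0.10471976 rad/s, so 382.2 rpm = 382.2 * 0.10471976 = 40.02389 rad/s. Result: 40.02389 rad/s ≈ 40.02 rad/s (4 s.f.). Final answer: 40.02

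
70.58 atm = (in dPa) 1 atm = 101325 Pa, so 70.58 atm = 70.58 * 101325 = 7151518.5 Pa. 1 dPa = 0.1 Pa, so 7151518.5 Pa = 7151518.5 / 0.1 = 71515185 dPa ≈ 7.152e+07 dPa (4 s.f.). Final answer: 7.152e+07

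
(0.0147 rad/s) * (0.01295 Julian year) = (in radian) 6007. Check: 0.0147 rad/s is already in rad/s. 1 Julian year = 31557600 s, so 0.01295 Julian year = 0.01295 * 31557600 = 408670.92 s. Combine: 0.0147 rad/s * 408670.92 s = 6007.4625 rad. 6007.4625 rad = 6007.4625 radian ≈ 6007 radian (4 s.f.).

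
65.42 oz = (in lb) 4.089. Check: 1 oz = 0.028349523 kg, so 65.42 oz = 65.42 * 0.028349523 = 1.8546258 kg. 1 lb = 0.45359237 kg, so 1.8546258 kg = 1.8546258 / 0.45359237 = 4.08875 lb ≈ 4.089 lb (4 s.f.).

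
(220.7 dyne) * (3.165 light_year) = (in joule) 1 dyne = 1e-05 N, so 220.7 dyne = 220.7 * 1e-05 = 0.002207 N. 1 light_year = 9.4607305e+15 m, so 3.165 light_year = 3.165 * 9.4607305e+15 = 2.9943212e+16 m. Combine: 0.002207 N * 2.9943212e+16 m = 6.6084669e+13 J. 6.6084669e+13 J = 6.6084669e+13 joule ≈ 6.608e+13 joule (4 s.f.). Final answer: 6.608e+13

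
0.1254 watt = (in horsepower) 0.0001682. Check: 0.1254 watt = 0.1254 W. 1 horsepower = 745.69987 W, so 0.1254 W = 0.1254 / 745.69987 = 0.00016816417 horsepower ≈ 0.0001682 horsepower (4 s.f.).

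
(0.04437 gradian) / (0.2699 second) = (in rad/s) 1 gradian = 0.015707963 rad, so 0.04437 gradian = 0.04437 * 0.015707963 = 0.00069696233 rad. 0.2699 second = 0.2699 s. Combine: 0.00069696233 rad / 0.2699 s = 0.0025822984 rad/s. Result: 0.0025822984 rad/s ≈ 0.002582 rad/s (4 s.f.). Final answer: 0.002582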